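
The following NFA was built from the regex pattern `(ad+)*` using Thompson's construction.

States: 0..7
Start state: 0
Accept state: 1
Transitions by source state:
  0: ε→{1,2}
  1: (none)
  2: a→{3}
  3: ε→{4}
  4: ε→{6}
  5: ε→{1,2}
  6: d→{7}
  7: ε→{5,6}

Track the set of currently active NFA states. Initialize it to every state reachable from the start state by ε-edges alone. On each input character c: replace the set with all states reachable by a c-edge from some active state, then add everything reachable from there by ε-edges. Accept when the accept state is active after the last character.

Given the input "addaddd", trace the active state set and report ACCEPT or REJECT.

initial (ε-close {0}): {0,1,2}
'a' @ 1: {3,4,6}
'd' @ 2: {1,2,5,6,7}  [accepting]
'd' @ 3: {1,2,5,6,7}  [accepting]
'a' @ 4: {3,4,6}
'd' @ 5: {1,2,5,6,7}  [accepting]
'd' @ 6: {1,2,5,6,7}  [accepting]
'd' @ 7: {1,2,5,6,7}  [accepting]
end set {1,2,5,6,7} — state 1 in

Answer: ACCEPT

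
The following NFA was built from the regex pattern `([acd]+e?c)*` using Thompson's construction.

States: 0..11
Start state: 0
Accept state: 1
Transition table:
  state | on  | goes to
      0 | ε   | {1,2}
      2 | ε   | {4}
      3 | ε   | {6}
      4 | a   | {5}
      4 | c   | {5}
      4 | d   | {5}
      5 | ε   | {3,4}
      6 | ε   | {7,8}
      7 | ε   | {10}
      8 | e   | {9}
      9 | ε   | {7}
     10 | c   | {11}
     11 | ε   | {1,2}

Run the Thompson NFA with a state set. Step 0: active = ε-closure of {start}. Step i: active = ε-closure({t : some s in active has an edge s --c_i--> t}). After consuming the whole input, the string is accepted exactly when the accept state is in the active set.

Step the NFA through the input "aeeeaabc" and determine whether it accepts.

S₀ = ε-closure({0}) = {0,1,2,4}
'a' @ 1: {3,4,5,6,7,8,10}
'e' @ 2: {7,9,10}
'e' @ 3: {}  — no active states
rest 'eaabc' ignored (set empty)
end set {} — state 1 not in

Answer: REJECT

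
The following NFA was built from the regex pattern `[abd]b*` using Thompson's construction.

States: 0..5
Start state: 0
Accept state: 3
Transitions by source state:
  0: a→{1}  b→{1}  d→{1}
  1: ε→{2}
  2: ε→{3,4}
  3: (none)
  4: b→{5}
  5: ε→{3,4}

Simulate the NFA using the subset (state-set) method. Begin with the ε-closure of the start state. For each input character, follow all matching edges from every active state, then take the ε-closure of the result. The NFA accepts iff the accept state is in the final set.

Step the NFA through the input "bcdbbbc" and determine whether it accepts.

Answer: REJECT

Derivation:
start: ε-closure({0}) = {0}
'b' @ 1: {1,2,3,4}  ✓accept
'c' @ 2: {}  — no active states
rest 'dbbbc' ignored (set empty)
end set {} — state 3 not in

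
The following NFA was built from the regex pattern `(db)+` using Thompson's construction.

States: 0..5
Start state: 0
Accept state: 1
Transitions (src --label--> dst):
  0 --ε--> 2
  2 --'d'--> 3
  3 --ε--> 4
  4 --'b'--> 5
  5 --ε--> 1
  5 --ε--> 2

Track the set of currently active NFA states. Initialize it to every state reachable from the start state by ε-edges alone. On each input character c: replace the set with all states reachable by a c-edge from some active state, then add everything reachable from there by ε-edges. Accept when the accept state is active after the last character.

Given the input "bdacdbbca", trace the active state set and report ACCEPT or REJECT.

S₀ = ε-closure({0}) = {0,2}
'b' @ 1: {}  — state set empty
rest 'dacdbbca' ignored (set empty)
final: {}; accept 1 not in set

Answer: REJECT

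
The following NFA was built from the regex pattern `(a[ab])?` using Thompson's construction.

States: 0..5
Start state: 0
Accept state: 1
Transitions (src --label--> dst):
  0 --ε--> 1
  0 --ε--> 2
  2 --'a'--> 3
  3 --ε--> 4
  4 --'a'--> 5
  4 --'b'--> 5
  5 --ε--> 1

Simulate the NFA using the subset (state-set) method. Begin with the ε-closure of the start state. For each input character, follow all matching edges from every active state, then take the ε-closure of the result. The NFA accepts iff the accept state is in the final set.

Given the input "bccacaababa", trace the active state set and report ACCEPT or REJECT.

initial (ε-close {0}): {0,1,2}
'b' @ 1: {}  — no active states
rest 'ccacaababa' ignored (set empty)
final: {}; accept 1 not in set

Answer: REJECT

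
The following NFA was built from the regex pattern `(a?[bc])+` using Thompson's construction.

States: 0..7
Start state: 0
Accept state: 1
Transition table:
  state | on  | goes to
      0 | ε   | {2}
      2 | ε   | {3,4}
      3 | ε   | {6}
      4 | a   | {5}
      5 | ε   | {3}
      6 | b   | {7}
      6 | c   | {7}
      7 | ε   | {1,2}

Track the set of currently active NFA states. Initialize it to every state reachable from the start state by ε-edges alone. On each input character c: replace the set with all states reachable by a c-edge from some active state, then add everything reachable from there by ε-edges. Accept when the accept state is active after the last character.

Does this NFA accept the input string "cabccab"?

Answer: ACCEPT

Trace:
S₀ = ε-closure({0}) = {0,2,3,4,6}
'c' @ 1: {1,2,3,4,6,7}  (accept∈set)
'a' @ 2: {3,5,6}
'b' @ 3: {1,2,3,4,6,7}  (accept∈set)
'c' @ 4: {1,2,3,4,6,7}  (accept∈set)
'c' @ 5: {1,2,3,4,6,7}  (accept∈set)
'a' @ 6: {3,5,6}
'b' @ 7: {1,2,3,4,6,7}  (accept∈set)
end set {1,2,3,4,6,7} — state 1 in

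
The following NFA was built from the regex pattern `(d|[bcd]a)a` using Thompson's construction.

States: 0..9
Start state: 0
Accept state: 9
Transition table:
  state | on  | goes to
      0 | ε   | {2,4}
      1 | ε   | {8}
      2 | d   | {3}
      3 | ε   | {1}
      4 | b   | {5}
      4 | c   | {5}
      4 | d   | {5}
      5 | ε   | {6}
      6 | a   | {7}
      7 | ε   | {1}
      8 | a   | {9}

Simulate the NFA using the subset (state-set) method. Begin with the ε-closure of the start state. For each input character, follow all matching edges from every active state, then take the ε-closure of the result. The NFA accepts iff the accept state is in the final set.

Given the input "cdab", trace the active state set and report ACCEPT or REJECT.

S₀ = ε-closure({0}) = {0,2,4}
'c' @ 1: {5,6}
'd' @ 2: {}  — dead — no transitions
rest 'ab' ignored (set empty)
after full input: {}  (accept=9 not in)

Answer: REJECT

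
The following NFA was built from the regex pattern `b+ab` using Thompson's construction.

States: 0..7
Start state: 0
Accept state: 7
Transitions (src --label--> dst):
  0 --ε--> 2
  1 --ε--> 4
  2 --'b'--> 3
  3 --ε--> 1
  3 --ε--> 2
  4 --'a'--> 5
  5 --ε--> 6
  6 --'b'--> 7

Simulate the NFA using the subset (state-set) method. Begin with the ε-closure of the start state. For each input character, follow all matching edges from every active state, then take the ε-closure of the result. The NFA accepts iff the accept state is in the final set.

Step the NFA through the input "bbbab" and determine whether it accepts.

Answer: ACCEPT

Steps:
start: ε-closure({0}) = {0,2}
'b' @ 1: {1,2,3,4}
'b' @ 2: {1,2,3,4}
'b' @ 3: {1,2,3,4}
'a' @ 4: {5,6}
'b' @ 5: {7}  (accept∈set)
end set {7} — state 7 in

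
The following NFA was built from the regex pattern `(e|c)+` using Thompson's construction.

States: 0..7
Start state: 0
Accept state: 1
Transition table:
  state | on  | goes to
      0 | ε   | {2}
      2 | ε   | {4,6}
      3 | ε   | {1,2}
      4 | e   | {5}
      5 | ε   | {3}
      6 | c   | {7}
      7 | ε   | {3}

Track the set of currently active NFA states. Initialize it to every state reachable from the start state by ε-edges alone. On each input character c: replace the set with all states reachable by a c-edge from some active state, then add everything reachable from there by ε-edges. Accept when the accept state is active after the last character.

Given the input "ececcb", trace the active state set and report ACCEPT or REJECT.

Answer: REJECT

Trace:
start: ε-closure({0}) = {0,2,4,6}
'e' @ 1: {1,2,3,4,5,6}  ✓accept
'c' @ 2: {1,2,3,4,6,7}  ✓accept
'e' @ 3: {1,2,3,4,5,6}  ✓accept
'c' @ 4: {1,2,3,4,6,7}  ✓accept
'c' @ 5: {1,2,3,4,6,7}  ✓accept
'b' @ 6: {}  — state set empty
after full input: {}  (accept=1 not in)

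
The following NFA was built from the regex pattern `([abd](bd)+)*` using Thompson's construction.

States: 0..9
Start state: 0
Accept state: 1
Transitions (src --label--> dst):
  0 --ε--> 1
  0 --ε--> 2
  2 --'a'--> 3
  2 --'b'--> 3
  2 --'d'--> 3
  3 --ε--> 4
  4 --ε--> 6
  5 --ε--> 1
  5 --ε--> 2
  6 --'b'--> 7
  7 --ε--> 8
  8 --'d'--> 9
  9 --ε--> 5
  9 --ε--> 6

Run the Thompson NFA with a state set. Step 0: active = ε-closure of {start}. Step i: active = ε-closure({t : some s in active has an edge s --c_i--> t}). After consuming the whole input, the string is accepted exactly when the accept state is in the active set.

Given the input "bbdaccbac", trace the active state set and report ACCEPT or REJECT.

Answer: REJECT

Steps:
initial (ε-close {0}): {0,1,2}
'b' @ 1: {3,4,6}
'b' @ 2: {7,8}
'd' @ 3: {1,2,5,6,9}  ✓accept
'a' @ 4: {3,4,6}
'c' @ 5: {}  — dead — no transitions
rest 'cbac' ignored (set empty)
after full input: {}  (accept=1 not in)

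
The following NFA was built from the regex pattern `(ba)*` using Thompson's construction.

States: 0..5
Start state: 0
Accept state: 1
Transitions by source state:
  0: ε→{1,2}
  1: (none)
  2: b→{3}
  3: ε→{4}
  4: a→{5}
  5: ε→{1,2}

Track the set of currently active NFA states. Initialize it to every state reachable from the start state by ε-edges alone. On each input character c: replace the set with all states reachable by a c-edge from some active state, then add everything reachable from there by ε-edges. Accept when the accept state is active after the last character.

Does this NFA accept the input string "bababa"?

S₀ = ε-closure({0}) = {0,1,2}
'b' @ 1: {3,4}
'a' @ 2: {1,2,5}  (accept∈set)
'b' @ 3: {3,4}
'a' @ 4: {1,2,5}  (accept∈set)
'b' @ 5: {3,4}
'a' @ 6: {1,2,5}  (accept∈set)
final: {1,2,5}; accept 1 in set

Answer: ACCEPT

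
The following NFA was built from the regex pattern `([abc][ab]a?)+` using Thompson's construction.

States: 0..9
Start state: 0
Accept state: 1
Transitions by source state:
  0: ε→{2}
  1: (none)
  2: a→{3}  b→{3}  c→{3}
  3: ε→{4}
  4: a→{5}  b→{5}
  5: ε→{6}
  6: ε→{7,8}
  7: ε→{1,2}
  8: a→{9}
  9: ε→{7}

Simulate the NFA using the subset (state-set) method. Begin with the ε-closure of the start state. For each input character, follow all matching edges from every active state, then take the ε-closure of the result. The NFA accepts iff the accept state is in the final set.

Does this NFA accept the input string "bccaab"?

S₀ = ε-closure({0}) = {0,2}
'b' @ 1: {3,4}
'c' @ 2: {}  — dead — no transitions
rest 'caab' ignored (set empty)
after full input: {}  (accept=1 not in)

Answer: REJECT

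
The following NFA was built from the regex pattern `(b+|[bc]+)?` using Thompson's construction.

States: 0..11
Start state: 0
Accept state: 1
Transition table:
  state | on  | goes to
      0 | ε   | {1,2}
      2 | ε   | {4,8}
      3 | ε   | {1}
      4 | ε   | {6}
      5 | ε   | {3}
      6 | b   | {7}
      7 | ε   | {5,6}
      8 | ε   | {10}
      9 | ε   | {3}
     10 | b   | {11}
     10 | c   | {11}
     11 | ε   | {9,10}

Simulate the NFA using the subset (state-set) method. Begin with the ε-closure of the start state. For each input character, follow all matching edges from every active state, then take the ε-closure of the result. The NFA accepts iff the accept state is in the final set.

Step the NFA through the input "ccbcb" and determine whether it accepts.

S₀ = ε-closure({0}) = {0,1,2,4,6,8,10}
'c' @ 1: {1,3,9,10,11}  [accepting]
'c' @ 2: {1,3,9,10,11}  [accepting]
'b' @ 3: {1,3,9,10,11}  [accepting]
'c' @ 4: {1,3,9,10,11}  [accepting]
'b' @ 5: {1,3,9,10,11}  [accepting]
end set {1,3,9,10,11} — state 1 in

Answer: ACCEPT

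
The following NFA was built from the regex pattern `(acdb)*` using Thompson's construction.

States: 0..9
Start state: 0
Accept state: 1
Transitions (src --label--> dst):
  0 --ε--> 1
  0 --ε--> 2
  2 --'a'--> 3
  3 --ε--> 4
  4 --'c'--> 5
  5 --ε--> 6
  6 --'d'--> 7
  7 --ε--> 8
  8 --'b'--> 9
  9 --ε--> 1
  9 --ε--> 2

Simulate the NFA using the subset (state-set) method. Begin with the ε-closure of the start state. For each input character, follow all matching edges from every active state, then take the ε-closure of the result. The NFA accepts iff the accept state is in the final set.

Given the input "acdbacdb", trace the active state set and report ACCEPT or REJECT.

start: ε-closure({0}) = {0,1,2}
'a' @ 1: {3,4}
'c' @ 2: {5,6}
'd' @ 3: {7,8}
'b' @ 4: {1,2,9}  [accepting]
'a' @ 5: {3,4}
'c' @ 6: {5,6}
'd' @ 7: {7,8}
'b' @ 8: {1,2,9}  [accepting]
after full input: {1,2,9}  (accept=1 in)

Answer: ACCEPT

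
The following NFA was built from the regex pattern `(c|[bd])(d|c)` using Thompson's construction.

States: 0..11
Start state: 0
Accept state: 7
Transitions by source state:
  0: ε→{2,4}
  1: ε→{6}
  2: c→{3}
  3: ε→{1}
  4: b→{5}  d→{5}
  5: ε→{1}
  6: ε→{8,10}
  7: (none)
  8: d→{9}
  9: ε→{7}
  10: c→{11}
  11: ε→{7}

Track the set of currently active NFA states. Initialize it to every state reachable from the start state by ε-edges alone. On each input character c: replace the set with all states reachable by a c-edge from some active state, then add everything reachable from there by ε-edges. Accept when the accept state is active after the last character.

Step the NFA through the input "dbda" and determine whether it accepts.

Answer: REJECT

Derivation:
initial (ε-close {0}): {0,2,4}
'd' @ 1: {1,5,6,8,10}
'b' @ 2: {}  — no active states
rest 'da' ignored (set empty)
final: {}; accept 7 not in set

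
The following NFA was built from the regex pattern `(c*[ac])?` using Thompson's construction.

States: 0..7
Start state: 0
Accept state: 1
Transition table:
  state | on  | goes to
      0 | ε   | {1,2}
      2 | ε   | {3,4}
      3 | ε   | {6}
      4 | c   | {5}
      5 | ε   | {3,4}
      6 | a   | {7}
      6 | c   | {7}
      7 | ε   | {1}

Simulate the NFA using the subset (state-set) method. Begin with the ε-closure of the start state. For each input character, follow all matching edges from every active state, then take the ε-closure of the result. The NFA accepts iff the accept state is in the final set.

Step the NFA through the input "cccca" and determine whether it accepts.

initial (ε-close {0}): {0,1,2,3,4,6}
'c' @ 1: {1,3,4,5,6,7}  (accept∈set)
'c' @ 2: {1,3,4,5,6,7}  (accept∈set)
'c' @ 3: {1,3,4,5,6,7}  (accept∈set)
'c' @ 4: {1,3,4,5,6,7}  (accept∈set)
'a' @ 5: {1,7}  (accept∈set)
after full input: {1,7}  (accept=1 in)

Answer: ACCEPT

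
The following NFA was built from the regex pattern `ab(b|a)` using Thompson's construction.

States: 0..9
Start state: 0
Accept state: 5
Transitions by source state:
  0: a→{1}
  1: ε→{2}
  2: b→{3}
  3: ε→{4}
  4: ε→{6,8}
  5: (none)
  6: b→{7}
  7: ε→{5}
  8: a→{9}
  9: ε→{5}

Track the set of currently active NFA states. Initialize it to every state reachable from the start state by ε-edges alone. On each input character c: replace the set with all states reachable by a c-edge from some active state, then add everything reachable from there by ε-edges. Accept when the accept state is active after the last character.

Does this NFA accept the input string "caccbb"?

initial (ε-close {0}): {0}
'c' @ 1: {}  — state set empty
rest 'accbb' ignored (set empty)
final: {}; accept 5 not in set

Answer: REJECT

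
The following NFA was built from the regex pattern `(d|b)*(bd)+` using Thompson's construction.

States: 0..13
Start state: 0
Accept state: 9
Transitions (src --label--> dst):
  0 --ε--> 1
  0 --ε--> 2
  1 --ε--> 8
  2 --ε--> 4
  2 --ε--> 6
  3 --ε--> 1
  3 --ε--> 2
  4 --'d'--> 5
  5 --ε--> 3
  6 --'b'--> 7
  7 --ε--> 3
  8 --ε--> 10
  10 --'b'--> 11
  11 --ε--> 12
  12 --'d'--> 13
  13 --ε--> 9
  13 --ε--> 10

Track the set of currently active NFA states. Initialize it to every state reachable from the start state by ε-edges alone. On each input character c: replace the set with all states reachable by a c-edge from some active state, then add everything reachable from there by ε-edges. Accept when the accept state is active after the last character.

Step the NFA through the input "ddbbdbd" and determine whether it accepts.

Answer: ACCEPT

Trace:
initial (ε-close {0}): {0,1,2,4,6,8,10}
'd' @ 1: {1,2,3,4,5,6,8,10}
'd' @ 2: {1,2,3,4,5,6,8,10}
'b' @ 3: {1,2,3,4,6,7,8,10,11,12}
'b' @ 4: {1,2,3,4,6,7,8,10,11,12}
'd' @ 5: {1,2,3,4,5,6,8,9,10,13}  [accepting]
'b' @ 6: {1,2,3,4,6,7,8,10,11,12}
'd' @ 7: {1,2,3,4,5,6,8,9,10,13}  [accepting]
end set {1,2,3,4,5,6,8,9,10,13} — state 9 in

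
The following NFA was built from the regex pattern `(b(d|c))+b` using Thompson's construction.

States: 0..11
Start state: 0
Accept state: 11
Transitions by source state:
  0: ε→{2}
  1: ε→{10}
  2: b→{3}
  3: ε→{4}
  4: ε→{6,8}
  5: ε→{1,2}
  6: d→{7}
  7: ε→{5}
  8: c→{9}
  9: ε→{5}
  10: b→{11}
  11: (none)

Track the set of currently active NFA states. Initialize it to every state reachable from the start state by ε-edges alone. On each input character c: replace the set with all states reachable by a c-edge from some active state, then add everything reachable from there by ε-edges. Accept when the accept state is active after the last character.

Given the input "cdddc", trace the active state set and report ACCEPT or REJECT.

initial (ε-close {0}): {0,2}
'c' @ 1: {}  — dead — no transitions
rest 'dddc' ignored (set empty)
end set {} — state 11 not in

Answer: REJECT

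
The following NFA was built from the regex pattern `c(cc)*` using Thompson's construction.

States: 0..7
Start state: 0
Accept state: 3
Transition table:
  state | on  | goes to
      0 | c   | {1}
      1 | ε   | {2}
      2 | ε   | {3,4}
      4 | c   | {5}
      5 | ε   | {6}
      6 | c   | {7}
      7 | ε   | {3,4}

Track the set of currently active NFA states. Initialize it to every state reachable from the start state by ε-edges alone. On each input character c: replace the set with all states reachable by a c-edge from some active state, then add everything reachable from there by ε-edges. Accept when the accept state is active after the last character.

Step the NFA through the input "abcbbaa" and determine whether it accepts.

Answer: REJECT

Trace:
start: ε-closure({0}) = {0}
'a' @ 1: {}  — no active states
rest 'bcbbaa' ignored (set empty)
end set {} — state 3 not in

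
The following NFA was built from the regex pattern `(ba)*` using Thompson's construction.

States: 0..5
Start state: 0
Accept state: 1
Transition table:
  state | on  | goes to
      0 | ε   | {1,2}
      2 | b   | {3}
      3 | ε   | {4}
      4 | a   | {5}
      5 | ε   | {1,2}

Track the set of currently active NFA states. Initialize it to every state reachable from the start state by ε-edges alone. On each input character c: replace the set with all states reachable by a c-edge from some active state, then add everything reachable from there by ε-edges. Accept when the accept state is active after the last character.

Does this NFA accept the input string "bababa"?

Answer: ACCEPT

Trace:
initial (ε-close {0}): {0,1,2}
'b' @ 1: {3,4}
'a' @ 2: {1,2,5}  ✓accept
'b' @ 3: {3,4}
'a' @ 4: {1,2,5}  ✓accept
'b' @ 5: {3,4}
'a' @ 6: {1,2,5}  ✓accept
end set {1,2,5} — state 1 in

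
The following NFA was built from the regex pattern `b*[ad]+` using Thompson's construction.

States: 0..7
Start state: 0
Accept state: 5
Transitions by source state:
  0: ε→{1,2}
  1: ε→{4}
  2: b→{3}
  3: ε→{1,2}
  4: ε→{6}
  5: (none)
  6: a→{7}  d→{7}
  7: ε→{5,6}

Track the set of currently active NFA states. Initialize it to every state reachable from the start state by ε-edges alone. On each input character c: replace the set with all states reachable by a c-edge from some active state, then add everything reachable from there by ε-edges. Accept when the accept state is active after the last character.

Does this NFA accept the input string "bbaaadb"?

S₀ = ε-closure({0}) = {0,1,2,4,6}
'b' @ 1: {1,2,3,4,6}
'b' @ 2: {1,2,3,4,6}
'a' @ 3: {5,6,7}  [accepting]
'a' @ 4: {5,6,7}  [accepting]
'a' @ 5: {5,6,7}  [accepting]
'd' @ 6: {5,6,7}  [accepting]
'b' @ 7: {}  — dead — no transitions
after full input: {}  (accept=5 not in)

Answer: REJECT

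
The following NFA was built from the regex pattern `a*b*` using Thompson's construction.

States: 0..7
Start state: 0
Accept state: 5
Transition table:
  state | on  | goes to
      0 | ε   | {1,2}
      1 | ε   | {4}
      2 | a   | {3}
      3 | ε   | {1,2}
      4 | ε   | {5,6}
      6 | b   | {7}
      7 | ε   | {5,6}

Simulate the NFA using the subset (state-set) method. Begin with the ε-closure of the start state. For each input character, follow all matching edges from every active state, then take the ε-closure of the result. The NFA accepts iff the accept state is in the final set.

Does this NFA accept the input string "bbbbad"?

initial (ε-close {0}): {0,1,2,4,5,6}
'b' @ 1: {5,6,7}  (accept∈set)
'b' @ 2: {5,6,7}  (accept∈set)
'b' @ 3: {5,6,7}  (accept∈set)
'b' @ 4: {5,6,7}  (accept∈set)
'a' @ 5: {}  — state set empty
rest 'd' ignored (set empty)
after full input: {}  (accept=5 not in)

Answer: REJECT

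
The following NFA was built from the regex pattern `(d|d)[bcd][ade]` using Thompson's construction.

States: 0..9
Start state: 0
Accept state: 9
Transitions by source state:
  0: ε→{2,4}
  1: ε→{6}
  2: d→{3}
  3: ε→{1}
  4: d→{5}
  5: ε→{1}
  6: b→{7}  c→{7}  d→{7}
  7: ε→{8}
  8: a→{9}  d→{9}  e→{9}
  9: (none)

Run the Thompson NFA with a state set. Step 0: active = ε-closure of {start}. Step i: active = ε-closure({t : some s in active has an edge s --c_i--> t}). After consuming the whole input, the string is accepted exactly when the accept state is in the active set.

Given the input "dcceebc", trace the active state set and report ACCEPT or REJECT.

initial (ε-close {0}): {0,2,4}
'd' @ 1: {1,3,5,6}
'c' @ 2: {7,8}
'c' @ 3: {}  — state set empty
rest 'eebc' ignored (set empty)
end set {} — state 9 not in

Answer: REJECT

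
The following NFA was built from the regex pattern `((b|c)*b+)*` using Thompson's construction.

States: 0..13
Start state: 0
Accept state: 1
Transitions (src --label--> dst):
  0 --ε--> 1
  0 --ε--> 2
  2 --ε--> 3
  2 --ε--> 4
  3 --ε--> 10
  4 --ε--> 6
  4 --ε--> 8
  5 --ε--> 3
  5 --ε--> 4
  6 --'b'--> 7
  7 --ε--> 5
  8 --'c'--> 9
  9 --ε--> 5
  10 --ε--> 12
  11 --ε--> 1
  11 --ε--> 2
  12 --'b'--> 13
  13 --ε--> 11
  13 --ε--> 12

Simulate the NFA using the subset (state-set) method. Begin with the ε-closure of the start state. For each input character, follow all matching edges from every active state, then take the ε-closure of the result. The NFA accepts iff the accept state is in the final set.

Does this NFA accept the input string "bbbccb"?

Answer: ACCEPT

Trace:
start: ε-closure({0}) = {0,1,2,3,4,6,8,10,12}
'b' @ 1: {1,2,3,4,5,6,7,8,10,11,12,13}  (accept∈set)
'b' @ 2: {1,2,3,4,5,6,7,8,10,11,12,13}  (accept∈set)
'b' @ 3: {1,2,3,4,5,6,7,8,10,11,12,13}  (accept∈set)
'c' @ 4: {3,4,5,6,8,9,10,12}
'c' @ 5: {3,4,5,6,8,9,10,12}
'b' @ 6: {1,2,3,4,5,6,7,8,10,11,12,13}  (accept∈set)
end set {1,2,3,4,5,6,7,8,10,11,12,13} — state 1 in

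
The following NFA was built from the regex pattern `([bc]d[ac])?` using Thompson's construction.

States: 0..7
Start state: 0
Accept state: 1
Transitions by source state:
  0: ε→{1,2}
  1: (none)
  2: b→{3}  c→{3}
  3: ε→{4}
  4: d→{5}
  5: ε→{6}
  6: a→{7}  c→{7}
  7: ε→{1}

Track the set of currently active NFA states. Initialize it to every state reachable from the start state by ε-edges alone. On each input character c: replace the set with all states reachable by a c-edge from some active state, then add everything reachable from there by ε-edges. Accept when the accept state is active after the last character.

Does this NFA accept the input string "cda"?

Answer: ACCEPT

Derivation:
start: ε-closure({0}) = {0,1,2}
'c' @ 1: {3,4}
'd' @ 2: {5,6}
'a' @ 3: {1,7}  ✓accept
end set {1,7} — state 1 in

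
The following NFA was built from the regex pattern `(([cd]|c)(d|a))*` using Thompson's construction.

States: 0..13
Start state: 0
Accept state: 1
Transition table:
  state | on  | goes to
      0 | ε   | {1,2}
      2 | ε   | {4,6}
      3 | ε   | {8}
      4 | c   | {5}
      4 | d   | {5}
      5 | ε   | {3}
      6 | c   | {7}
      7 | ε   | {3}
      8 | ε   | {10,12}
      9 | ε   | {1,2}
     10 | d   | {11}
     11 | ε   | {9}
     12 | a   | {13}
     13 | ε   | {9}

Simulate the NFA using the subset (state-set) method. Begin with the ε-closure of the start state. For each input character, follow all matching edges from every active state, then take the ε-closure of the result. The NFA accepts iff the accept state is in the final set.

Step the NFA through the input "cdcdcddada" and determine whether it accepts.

Answer: ACCEPT

Derivation:
initial (ε-close {0}): {0,1,2,4,6}
'c' @ 1: {3,5,7,8,10,12}
'd' @ 2: {1,2,4,6,9,11}  (accept∈set)
'c' @ 3: {3,5,7,8,10,12}
'd' @ 4: {1,2,4,6,9,11}  (accept∈set)
'c' @ 5: {3,5,7,8,10,12}
'd' @ 6: {1,2,4,6,9,11}  (accept∈set)
'd' @ 7: {3,5,8,10,12}
'a' @ 8: {1,2,4,6,9,13}  (accept∈set)
'd' @ 9: {3,5,8,10,12}
'a' @ 10: {1,2,4,6,9,13}  (accept∈set)
after full input: {1,2,4,6,9,13}  (accept=1 in)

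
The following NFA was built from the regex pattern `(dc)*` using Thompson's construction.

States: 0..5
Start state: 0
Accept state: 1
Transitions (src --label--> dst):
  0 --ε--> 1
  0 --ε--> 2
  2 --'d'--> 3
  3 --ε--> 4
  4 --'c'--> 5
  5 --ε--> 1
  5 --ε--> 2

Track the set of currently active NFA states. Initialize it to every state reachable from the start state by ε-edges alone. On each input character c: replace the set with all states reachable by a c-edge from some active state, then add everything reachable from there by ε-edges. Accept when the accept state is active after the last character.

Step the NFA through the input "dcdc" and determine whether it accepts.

Answer: ACCEPT

Derivation:
initial (ε-close {0}): {0,1,2}
'd' @ 1: {3,4}
'c' @ 2: {1,2,5}  [accepting]
'd' @ 3: {3,4}
'c' @ 4: {1,2,5}  [accepting]
after full input: {1,2,5}  (accept=1 in)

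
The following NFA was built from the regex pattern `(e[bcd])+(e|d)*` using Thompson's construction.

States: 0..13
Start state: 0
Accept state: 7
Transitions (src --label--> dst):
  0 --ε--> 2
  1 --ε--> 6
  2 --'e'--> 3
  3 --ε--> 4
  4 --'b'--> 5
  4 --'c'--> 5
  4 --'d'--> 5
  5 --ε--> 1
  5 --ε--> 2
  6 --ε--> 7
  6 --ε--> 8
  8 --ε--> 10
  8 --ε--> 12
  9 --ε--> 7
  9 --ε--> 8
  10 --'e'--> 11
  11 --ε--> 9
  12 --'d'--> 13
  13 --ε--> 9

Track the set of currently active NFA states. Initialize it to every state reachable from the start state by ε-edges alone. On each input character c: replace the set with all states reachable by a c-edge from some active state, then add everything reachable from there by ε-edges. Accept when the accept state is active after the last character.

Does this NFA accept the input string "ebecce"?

Answer: REJECT

Steps:
start: ε-closure({0}) = {0,2}
'e' @ 1: {3,4}
'b' @ 2: {1,2,5,6,7,8,10,12}  [accepting]
'e' @ 3: {3,4,7,8,9,10,11,12}  [accepting]
'c' @ 4: {1,2,5,6,7,8,10,12}  [accepting]
'c' @ 5: {}  — state set empty
rest 'e' ignored (set empty)
final: {}; accept 7 not in set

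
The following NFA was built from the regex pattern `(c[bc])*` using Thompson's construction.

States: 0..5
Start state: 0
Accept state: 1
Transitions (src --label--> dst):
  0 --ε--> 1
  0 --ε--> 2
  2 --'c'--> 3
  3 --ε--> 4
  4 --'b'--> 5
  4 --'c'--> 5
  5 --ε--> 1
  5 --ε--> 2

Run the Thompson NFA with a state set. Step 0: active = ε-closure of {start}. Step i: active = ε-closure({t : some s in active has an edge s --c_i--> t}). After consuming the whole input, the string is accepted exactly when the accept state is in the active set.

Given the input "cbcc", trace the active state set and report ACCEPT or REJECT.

Answer: ACCEPT

Steps:
start: ε-closure({0}) = {0,1,2}
'c' @ 1: {3,4}
'b' @ 2: {1,2,5}  (accept∈set)
'c' @ 3: {3,4}
'c' @ 4: {1,2,5}  (accept∈set)
after full input: {1,2,5}  (accept=1 in)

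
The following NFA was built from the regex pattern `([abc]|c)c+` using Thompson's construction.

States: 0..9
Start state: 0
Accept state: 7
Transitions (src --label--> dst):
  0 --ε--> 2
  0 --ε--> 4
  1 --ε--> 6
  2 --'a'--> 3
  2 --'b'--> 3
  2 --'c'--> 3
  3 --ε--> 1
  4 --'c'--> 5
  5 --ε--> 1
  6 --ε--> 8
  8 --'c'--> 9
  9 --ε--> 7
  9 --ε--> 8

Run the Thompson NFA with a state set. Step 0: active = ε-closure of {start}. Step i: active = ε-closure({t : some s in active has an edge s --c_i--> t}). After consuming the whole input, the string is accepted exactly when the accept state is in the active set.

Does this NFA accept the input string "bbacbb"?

Answer: REJECT

Trace:
S₀ = ε-closure({0}) = {0,2,4}
'b' @ 1: {1,3,6,8}
'b' @ 2: {}  — no active states
rest 'acbb' ignored (set empty)
final: {}; accept 7 not in set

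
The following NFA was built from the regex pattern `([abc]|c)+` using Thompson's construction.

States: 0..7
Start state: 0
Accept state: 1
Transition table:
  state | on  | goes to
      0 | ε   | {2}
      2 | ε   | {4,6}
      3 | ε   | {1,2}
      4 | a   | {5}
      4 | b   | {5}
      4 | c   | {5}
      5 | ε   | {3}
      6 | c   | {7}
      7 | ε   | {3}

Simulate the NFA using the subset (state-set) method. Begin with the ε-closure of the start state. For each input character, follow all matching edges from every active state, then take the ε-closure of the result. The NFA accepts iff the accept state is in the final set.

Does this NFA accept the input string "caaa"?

Answer: ACCEPT

Derivation:
initial (ε-close {0}): {0,2,4,6}
'c' @ 1: {1,2,3,4,5,6,7}  [accepting]
'a' @ 2: {1,2,3,4,5,6}  [accepting]
'a' @ 3: {1,2,3,4,5,6}  [accepting]
'a' @ 4: {1,2,3,4,5,6}  [accepting]
final: {1,2,3,4,5,6}; accept 1 in set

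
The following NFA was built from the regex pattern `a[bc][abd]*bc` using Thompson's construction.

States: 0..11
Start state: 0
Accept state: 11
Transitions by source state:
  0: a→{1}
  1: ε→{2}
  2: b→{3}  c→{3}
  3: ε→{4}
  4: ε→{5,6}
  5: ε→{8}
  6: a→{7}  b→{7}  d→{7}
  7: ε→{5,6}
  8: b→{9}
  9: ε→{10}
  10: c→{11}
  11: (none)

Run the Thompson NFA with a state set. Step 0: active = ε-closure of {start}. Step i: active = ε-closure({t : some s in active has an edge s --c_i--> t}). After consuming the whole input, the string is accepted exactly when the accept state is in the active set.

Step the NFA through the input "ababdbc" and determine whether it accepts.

Answer: ACCEPT

Derivation:
initial (ε-close {0}): {0}
'a' @ 1: {1,2}
'b' @ 2: {3,4,5,6,8}
'a' @ 3: {5,6,7,8}
'b' @ 4: {5,6,7,8,9,10}
'd' @ 5: {5,6,7,8}
'b' @ 6: {5,6,7,8,9,10}
'c' @ 7: {11}  ✓accept
after full input: {11}  (accept=11 in)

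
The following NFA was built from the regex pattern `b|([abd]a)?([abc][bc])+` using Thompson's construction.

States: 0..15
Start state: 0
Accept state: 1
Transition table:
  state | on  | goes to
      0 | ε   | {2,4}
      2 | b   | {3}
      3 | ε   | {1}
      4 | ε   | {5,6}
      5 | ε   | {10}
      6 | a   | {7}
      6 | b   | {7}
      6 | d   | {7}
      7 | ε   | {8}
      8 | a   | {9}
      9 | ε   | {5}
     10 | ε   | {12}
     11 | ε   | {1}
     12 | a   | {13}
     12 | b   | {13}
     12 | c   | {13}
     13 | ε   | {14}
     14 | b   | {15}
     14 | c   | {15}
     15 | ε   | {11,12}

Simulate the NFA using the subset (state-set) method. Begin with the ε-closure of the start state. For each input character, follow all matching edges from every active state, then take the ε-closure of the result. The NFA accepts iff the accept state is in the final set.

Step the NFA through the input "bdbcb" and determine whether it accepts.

Answer: REJECT

Steps:
start: ε-closure({0}) = {0,2,4,5,6,10,12}
'b' @ 1: {1,3,7,8,13,14}  ✓accept
'd' @ 2: {}  — no active states
rest 'bcb' ignored (set empty)
end set {} — state 1 not in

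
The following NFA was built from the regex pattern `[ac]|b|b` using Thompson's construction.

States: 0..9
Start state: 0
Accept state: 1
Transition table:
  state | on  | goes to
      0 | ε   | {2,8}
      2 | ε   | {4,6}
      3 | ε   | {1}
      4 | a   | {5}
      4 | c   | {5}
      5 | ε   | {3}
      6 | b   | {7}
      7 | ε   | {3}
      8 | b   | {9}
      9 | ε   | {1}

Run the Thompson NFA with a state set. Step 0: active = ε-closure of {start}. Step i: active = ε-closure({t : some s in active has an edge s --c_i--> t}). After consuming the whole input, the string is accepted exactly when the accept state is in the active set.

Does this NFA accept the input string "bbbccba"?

Answer: REJECT

Steps:
initial (ε-close {0}): {0,2,4,6,8}
'b' @ 1: {1,3,7,9}  (accept∈set)
'b' @ 2: {}  — state set empty
rest 'bccba' ignored (set empty)
end set {} — state 1 not in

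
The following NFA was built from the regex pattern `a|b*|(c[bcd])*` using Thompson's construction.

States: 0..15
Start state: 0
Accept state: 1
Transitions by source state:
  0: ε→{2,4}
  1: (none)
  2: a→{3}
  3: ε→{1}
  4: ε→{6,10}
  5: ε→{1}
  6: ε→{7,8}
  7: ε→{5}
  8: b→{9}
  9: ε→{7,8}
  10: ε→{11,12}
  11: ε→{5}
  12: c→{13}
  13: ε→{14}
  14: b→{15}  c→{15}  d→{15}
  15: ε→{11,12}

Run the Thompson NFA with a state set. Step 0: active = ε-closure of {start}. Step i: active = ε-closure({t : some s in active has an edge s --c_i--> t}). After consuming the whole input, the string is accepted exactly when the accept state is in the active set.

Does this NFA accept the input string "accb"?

Answer: REJECT

Steps:
initial (ε-close {0}): {0,1,2,4,5,6,7,8,10,11,12}
'a' @ 1: {1,3}  [accepting]
'c' @ 2: {}  — state set empty
rest 'cb' ignored (set empty)
end set {} — state 1 not in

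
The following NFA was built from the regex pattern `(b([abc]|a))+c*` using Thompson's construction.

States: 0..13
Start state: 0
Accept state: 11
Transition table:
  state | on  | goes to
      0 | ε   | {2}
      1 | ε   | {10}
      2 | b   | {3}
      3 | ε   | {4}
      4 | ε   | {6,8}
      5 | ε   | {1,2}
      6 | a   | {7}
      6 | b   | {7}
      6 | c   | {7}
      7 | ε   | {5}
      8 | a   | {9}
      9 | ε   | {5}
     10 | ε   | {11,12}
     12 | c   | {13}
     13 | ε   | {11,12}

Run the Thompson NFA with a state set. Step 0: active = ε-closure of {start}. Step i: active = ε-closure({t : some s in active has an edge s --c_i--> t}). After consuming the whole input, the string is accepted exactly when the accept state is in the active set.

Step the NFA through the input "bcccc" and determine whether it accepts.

start: ε-closure({0}) = {0,2}
'b' @ 1: {3,4,6,8}
'c' @ 2: {1,2,5,7,10,11,12}  [accepting]
'c' @ 3: {11,12,13}  [accepting]
'c' @ 4: {11,12,13}  [accepting]
'c' @ 5: {11,12,13}  [accepting]
after full input: {11,12,13}  (accept=11 in)

Answer: ACCEPT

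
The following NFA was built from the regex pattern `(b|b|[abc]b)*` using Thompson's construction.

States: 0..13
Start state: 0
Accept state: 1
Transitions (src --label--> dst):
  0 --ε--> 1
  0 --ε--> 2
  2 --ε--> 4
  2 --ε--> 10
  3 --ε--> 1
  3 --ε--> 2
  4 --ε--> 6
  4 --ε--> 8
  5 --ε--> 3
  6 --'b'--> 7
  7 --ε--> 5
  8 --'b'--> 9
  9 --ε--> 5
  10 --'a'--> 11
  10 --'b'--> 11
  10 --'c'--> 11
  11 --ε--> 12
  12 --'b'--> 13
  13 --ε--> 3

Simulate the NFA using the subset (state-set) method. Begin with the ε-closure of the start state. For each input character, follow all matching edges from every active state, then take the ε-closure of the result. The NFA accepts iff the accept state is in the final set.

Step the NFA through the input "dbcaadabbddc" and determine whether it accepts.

Answer: REJECT

Trace:
S₀ = ε-closure({0}) = {0,1,2,4,6,8,10}
'd' @ 1: {}  — state set empty
rest 'bcaadabbddc' ignored (set empty)
final: {}; accept 1 not in set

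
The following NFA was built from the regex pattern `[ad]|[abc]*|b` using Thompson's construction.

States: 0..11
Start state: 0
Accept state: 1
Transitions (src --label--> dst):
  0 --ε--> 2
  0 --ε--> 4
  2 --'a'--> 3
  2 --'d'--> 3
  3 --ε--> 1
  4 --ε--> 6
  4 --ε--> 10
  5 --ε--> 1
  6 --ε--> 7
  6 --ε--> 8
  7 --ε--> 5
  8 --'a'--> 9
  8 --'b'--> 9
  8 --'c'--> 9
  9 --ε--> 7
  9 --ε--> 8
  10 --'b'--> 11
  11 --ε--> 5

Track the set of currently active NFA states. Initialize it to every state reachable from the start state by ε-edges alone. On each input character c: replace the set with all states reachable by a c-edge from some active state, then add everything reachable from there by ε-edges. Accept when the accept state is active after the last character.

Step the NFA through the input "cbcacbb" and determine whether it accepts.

initial (ε-close {0}): {0,1,2,4,5,6,7,8,10}
'c' @ 1: {1,5,7,8,9}  ✓accept
'b' @ 2: {1,5,7,8,9}  ✓accept
'c' @ 3: {1,5,7,8,9}  ✓accept
'a' @ 4: {1,5,7,8,9}  ✓accept
'c' @ 5: {1,5,7,8,9}  ✓accept
'b' @ 6: {1,5,7,8,9}  ✓accept
'b' @ 7: {1,5,7,8,9}  ✓accept
end set {1,5,7,8,9} — state 1 in

Answer: ACCEPT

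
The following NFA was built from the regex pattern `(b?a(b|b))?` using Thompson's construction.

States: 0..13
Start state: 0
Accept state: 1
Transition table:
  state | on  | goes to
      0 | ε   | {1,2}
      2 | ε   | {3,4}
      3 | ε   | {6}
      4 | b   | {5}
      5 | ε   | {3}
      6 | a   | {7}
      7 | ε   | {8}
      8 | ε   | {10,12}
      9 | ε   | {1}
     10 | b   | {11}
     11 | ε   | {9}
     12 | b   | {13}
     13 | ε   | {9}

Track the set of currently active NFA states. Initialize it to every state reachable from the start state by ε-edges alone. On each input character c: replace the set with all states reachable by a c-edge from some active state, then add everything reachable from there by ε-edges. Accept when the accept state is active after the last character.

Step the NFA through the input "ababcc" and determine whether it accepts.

Answer: REJECT

Steps:
initial (ε-close {0}): {0,1,2,3,4,6}
'a' @ 1: {7,8,10,12}
'b' @ 2: {1,9,11,13}  ✓accept
'a' @ 3: {}  — no active states
rest 'bcc' ignored (set empty)
after full input: {}  (accept=1 not in)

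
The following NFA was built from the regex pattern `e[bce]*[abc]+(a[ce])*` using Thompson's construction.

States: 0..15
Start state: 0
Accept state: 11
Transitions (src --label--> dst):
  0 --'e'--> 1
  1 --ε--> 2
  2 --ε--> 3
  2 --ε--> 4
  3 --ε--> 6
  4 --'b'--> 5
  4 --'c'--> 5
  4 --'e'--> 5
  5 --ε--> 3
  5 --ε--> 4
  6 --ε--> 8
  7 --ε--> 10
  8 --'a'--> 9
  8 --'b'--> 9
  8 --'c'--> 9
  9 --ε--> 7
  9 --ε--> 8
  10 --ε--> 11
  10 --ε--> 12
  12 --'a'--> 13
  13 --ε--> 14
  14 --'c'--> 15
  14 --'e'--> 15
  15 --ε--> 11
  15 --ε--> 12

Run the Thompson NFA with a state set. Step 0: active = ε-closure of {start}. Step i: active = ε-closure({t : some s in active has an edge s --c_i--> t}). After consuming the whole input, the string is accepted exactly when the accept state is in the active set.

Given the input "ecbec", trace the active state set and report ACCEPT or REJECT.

start: ε-closure({0}) = {0}
'e' @ 1: {1,2,3,4,6,8}
'c' @ 2: {3,4,5,6,7,8,9,10,11,12}  [accepting]
'b' @ 3: {3,4,5,6,7,8,9,10,11,12}  [accepting]
'e' @ 4: {3,4,5,6,8}
'c' @ 5: {3,4,5,6,7,8,9,10,11,12}  [accepting]
after full input: {3,4,5,6,7,8,9,10,11,12}  (accept=11 in)

Answer: ACCEPT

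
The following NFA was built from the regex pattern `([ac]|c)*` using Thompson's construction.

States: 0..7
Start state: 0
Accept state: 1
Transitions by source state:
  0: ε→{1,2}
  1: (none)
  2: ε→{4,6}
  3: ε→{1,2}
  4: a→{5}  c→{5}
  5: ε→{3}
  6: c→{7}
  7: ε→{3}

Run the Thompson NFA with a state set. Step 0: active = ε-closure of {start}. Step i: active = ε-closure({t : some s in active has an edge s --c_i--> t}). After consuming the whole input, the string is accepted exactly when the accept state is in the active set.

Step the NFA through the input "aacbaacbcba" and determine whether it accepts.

Answer: REJECT

Steps:
start: ε-closure({0}) = {0,1,2,4,6}
'a' @ 1: {1,2,3,4,5,6}  (accept∈set)
'a' @ 2: {1,2,3,4,5,6}  (accept∈set)
'c' @ 3: {1,2,3,4,5,6,7}  (accept∈set)
'b' @ 4: {}  — no active states
rest 'aacbcba' ignored (set empty)
end set {} — state 1 not in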